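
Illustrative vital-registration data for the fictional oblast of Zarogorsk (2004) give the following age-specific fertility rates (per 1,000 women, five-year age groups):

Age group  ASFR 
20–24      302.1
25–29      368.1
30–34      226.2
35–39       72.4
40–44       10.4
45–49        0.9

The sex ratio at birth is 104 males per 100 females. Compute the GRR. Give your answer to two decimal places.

Proportion female at birth = 100 / (100 + 104) = 0.49020.
Sum of ASFRs = 302.1 + 368.1 + 226.2 + 72.4 + 10.4 + 0.9 = 980.1
TFR = 5 × 980.1 / 1000 = 4.9005
GRR = 0.49020 × 4.9005 = 2.40223

2.40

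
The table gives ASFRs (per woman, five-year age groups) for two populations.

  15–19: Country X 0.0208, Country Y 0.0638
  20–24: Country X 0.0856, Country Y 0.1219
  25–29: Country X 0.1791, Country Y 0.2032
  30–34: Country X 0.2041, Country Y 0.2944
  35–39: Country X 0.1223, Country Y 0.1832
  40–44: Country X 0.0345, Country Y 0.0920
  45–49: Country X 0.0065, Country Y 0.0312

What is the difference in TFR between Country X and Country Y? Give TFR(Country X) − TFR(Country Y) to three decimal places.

Country X:
  Sum of ASFRs = 0.0208 + 0.0856 + 0.1791 + 0.2041 + 0.1223 + 0.0345 + 0.0065 = 0.6529
  TFR = 5 × 0.6529 = 3.2645
Country Y:
  Sum of ASFRs = 0.0638 + 0.1219 + 0.2032 + 0.2944 + 0.1832 + 0.0920 + 0.0312 = 0.9897
  TFR = 5 × 0.9897 = 4.9485
Difference = 3.2645 − 4.9485 = -1.684

-1.684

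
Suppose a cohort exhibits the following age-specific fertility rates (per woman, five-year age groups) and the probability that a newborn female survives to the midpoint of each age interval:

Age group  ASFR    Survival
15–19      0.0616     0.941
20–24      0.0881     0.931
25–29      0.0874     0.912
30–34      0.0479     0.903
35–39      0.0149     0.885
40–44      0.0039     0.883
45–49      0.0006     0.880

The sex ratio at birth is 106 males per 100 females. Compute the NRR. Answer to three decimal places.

Proportion female at birth = 100 / (100 + 106) = 0.48544.
Each age group contributes 5 × ASFR × survival:
  15–19: 5 × 0.0616 × 0.941 = 0.28983
  20–24: 5 × 0.0881 × 0.931 = 0.41011
  25–29: 5 × 0.0874 × 0.912 = 0.39854
  30–34: 5 × 0.0479 × 0.903 = 0.21627
  35–39: 5 × 0.0149 × 0.885 = 0.06593
  40–44: 5 × 0.0039 × 0.883 = 0.01722
  45–49: 5 × 0.0006 × 0.880 = 0.00264
Sum = 1.40054
NRR = 0.48544 × 1.40054 = 0.67988
With NRR below 1 the population is below replacement fertility.

0.680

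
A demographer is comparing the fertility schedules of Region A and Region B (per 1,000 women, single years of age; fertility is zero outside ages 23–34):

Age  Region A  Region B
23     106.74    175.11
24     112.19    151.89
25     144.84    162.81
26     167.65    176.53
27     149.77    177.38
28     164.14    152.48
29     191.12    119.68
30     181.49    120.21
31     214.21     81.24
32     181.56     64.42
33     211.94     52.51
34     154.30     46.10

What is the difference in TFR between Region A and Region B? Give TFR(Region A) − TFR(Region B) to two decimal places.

Region A:
  Sum of ASFRs = 106.74 + 112.19 + 144.84 + 167.65 + 149.77 + 164.14 + 191.12 + 181.49 + 214.21 + 181.56 + 211.94 + 154.30 = 1979.95
  TFR = 1979.95 / 1000 = 1.97995
Region B:
  Sum of ASFRs = 175.11 + 151.89 + 162.81 + 176.53 + 177.38 + 152.48 + 119.68 + 120.21 + 81.24 + 64.42 + 52.51 + 46.10 = 1480.36
  TFR = 1480.36 / 1000 = 1.48036
Difference = 1.97995 − 1.48036 = 0.49959

0.50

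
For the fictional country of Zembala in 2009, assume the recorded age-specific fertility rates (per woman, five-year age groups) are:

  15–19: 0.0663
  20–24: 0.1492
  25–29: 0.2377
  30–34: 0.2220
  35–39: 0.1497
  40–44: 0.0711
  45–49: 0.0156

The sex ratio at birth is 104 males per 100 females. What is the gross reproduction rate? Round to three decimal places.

2.234

Proportion female at birth = 100 / (100 + 104) = 0.49020.
Sum of ASFRs = 0.0663 + 0.1492 + 0.2377 + 0.2220 + 0.1497 + 0.0711 + 0.0156 = 0.9116
TFR = 5 × 0.9116 = 4.558
GRR = 0.49020 × 4.558 = 2.23433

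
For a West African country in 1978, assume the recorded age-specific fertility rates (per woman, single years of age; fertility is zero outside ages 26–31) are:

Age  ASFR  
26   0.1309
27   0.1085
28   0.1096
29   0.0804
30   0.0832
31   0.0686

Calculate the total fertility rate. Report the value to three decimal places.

Sum of ASFRs = 0.1309 + 0.1085 + 0.1096 + 0.0804 + 0.0832 + 0.0686 = 0.5812
TFR = 0.5812

0.581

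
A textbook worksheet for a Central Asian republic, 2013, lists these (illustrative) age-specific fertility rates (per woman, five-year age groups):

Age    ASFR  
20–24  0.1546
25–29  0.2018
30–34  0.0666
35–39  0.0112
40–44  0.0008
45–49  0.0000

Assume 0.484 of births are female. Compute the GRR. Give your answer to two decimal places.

Proportion female at birth = 0.484.
Sum of ASFRs = 0.1546 + 0.2018 + 0.0666 + 0.0112 + 0.0008 + 0.0000 = 0.4350
TFR = 5 × 0.4350 = 2.175
GRR = 0.484 × 2.175 = 1.05270

1.05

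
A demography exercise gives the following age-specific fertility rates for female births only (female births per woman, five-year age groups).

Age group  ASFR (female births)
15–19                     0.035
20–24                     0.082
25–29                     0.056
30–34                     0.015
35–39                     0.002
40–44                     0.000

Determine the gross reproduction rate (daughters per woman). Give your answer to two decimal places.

0.95

Sum of female ASFRs = 0.035 + 0.082 + 0.056 + 0.015 + 0.002 + 0.000 = 0.190
GRR = 5 × 0.190 = 0.95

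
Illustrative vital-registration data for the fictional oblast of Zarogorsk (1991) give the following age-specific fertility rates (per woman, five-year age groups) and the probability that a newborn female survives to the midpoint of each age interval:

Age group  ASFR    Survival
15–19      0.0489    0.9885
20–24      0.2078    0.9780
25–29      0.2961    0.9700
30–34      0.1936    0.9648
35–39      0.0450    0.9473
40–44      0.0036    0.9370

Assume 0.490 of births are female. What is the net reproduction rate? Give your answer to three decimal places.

Proportion female at birth = 0.490.
Survival-weighted fertility by age (5·fₓ·Sₓ):
  15–19: 5 × 0.0489 × 0.9885 = 0.24169
  20–24: 5 × 0.2078 × 0.9780 = 1.01614
  25–29: 5 × 0.2961 × 0.9700 = 1.43609
  30–34: 5 × 0.1936 × 0.9648 = 0.93393
  35–39: 5 × 0.0450 × 0.9473 = 0.21314
  40–44: 5 × 0.0036 × 0.9370 = 0.01687
Sum = 3.85786
NRR = 0.490 × 3.85786 = 1.89035

1.890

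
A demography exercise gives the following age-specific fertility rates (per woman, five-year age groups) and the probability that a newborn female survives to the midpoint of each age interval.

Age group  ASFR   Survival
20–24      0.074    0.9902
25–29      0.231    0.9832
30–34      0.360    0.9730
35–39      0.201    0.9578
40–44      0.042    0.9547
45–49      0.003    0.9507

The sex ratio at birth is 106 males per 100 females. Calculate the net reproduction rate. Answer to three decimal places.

Proportion female at birth = 100 / (100 + 106) = 0.48544.
Per-age-group product (5 × ASFR × survival probability):
  20–24: 5 × 0.074 × 0.9902 = 0.36637
  25–29: 5 × 0.231 × 0.9832 = 1.13560
  30–34: 5 × 0.360 × 0.9730 = 1.75140
  35–39: 5 × 0.201 × 0.9578 = 0.96259
  40–44: 5 × 0.042 × 0.9547 = 0.20049
  45–49: 5 × 0.003 × 0.9507 = 0.01426
Sum = 4.43071
NRR = 0.48544 × 4.43071 = 2.15084

2.151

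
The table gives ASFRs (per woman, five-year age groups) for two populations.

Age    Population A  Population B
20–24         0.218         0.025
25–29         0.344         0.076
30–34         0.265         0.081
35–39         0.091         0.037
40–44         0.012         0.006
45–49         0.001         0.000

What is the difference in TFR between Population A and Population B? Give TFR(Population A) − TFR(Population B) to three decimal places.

Population A:
  Sum of ASFRs = 0.218 + 0.344 + 0.265 + 0.091 + 0.012 + 0.001 = 0.931
  TFR = 5 × 0.931 = 4.655
Population B:
  Sum of ASFRs = 0.025 + 0.076 + 0.081 + 0.037 + 0.006 + 0.000 = 0.225
  TFR = 5 × 0.225 = 1.125
Difference = 4.655 − 1.125 = 3.53

3.530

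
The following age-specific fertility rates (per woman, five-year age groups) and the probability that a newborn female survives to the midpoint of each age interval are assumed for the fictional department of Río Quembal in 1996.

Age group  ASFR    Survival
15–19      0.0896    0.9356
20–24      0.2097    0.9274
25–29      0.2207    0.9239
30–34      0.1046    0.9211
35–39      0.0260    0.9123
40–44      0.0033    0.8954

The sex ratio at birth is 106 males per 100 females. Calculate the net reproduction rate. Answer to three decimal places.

Proportion female at birth = 100 / (100 + 106) = 0.48544.
Weighting each age-specific rate by interval width and survival:
  15–19: 5 × 0.0896 × 0.9356 = 0.41915
  20–24: 5 × 0.2097 × 0.9274 = 0.97238
  25–29: 5 × 0.2207 × 0.9239 = 1.01952
  30–34: 5 × 0.1046 × 0.9211 = 0.48174
  35–39: 5 × 0.0260 × 0.9123 = 0.11860
  40–44: 5 × 0.0033 × 0.8954 = 0.01477
Sum = 3.02616
NRR = 0.48544 × 3.02616 = 1.46902

1.469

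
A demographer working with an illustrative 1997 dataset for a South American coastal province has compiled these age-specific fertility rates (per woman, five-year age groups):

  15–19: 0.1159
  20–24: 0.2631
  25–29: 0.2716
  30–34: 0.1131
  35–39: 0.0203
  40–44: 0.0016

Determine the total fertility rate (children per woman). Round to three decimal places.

3.928

Sum of ASFRs = 0.1159 + 0.2631 + 0.2716 + 0.1131 + 0.0203 + 0.0016 = 0.7856
TFR = 5 × 0.7856 = 3.928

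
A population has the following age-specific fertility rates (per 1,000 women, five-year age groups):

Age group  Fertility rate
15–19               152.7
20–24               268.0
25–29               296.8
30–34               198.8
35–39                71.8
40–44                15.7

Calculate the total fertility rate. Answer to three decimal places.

Sum of ASFRs = 152.7 + 268.0 + 296.8 + 198.8 + 71.8 + 15.7 = 1003.8
TFR = 5 × 1003.8 / 1000 = 5.019

5.019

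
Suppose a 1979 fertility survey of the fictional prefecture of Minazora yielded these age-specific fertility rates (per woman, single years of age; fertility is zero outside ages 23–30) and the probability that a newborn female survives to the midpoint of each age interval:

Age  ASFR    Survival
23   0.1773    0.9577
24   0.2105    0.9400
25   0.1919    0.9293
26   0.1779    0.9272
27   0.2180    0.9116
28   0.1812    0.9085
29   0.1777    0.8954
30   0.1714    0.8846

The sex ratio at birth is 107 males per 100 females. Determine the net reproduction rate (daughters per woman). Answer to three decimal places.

Proportion female at birth = 100 / (100 + 107) = 0.48309.
Weighting each age-specific rate by interval width and survival:
  23: 1 × 0.1773 × 0.9577 = 0.16980
  24: 1 × 0.2105 × 0.9400 = 0.19787
  25: 1 × 0.1919 × 0.9293 = 0.17833
  26: 1 × 0.1779 × 0.9272 = 0.16495
  27: 1 × 0.2180 × 0.9116 = 0.19873
  28: 1 × 0.1812 × 0.9085 = 0.16462
  29: 1 × 0.1777 × 0.8954 = 0.15911
  30: 1 × 0.1714 × 0.8846 = 0.15162
Sum = 1.38503
NRR = 0.48309 × 1.38503 = 0.66909

0.669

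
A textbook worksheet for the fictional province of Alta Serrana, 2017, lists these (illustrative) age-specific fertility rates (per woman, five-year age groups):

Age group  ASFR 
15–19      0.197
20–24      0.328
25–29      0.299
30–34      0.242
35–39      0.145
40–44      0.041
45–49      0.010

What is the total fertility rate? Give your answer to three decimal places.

Sum of ASFRs = 0.197 + 0.328 + 0.299 + 0.242 + 0.145 + 0.041 + 0.010 = 1.262
TFR = 5 × 1.262 = 6.31

6.310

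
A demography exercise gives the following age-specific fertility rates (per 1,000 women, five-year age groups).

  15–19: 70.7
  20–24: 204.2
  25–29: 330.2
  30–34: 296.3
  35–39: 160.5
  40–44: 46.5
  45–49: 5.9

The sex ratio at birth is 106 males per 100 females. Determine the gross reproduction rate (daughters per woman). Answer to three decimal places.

2.705

Proportion female at birth = 100 / (100 + 106) = 0.48544.
Sum of ASFRs = 70.7 + 204.2 + 330.2 + 296.3 + 160.5 + 46.5 + 5.9 = 1114.3
TFR = 5 × 1114.3 / 1000 = 5.5715
GRR = 0.48544 × 5.5715 = 2.70463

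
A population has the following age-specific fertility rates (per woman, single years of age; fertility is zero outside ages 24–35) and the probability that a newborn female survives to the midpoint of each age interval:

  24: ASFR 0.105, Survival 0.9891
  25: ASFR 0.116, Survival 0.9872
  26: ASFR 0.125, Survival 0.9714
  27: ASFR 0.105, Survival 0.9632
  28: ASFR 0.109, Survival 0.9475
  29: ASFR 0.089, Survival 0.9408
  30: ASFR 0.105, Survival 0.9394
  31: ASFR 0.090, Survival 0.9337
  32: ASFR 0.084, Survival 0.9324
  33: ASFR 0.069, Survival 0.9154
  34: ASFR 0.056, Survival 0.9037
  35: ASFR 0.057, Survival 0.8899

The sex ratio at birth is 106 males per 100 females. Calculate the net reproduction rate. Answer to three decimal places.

Proportion female at birth = 100 / (100 + 106) = 0.48544.
Survival-weighted fertility by age (1·fₓ·Sₓ):
  24: 1 × 0.105 × 0.9891 = 0.10386
  25: 1 × 0.116 × 0.9872 = 0.11452
  26: 1 × 0.125 × 0.9714 = 0.12143
  27: 1 × 0.105 × 0.9632 = 0.10114
  28: 1 × 0.109 × 0.9475 = 0.10328
  29: 1 × 0.089 × 0.9408 = 0.08373
  30: 1 × 0.105 × 0.9394 = 0.09864
  31: 1 × 0.090 × 0.9337 = 0.08403
  32: 1 × 0.084 × 0.9324 = 0.07832
  33: 1 × 0.069 × 0.9154 = 0.06316
  34: 1 × 0.056 × 0.9037 = 0.05061
  35: 1 × 0.057 × 0.8899 = 0.05072
Sum = 1.05344
NRR = 0.48544 × 1.05344 = 0.51138

0.511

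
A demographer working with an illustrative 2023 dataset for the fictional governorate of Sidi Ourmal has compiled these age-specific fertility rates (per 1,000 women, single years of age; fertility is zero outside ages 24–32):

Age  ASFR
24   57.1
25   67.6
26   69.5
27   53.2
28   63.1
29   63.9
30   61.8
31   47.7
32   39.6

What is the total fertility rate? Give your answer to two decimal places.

0.52

Sum of ASFRs = 57.1 + 67.6 + 69.5 + 53.2 + 63.1 + 63.9 + 61.8 + 47.7 + 39.6 = 523.5
TFR = 523.5 / 1000 = 0.5235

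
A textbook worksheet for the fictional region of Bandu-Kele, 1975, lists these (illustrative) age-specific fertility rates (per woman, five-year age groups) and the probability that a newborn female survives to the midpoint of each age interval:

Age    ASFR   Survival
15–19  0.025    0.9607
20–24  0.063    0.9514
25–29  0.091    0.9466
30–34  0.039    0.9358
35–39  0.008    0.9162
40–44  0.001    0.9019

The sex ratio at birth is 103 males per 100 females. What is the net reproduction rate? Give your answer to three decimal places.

0.529

Proportion female at birth = 100 / (100 + 103) = 0.49261.
Each age group contributes 5 × ASFR × survival:
  15–19: 5 × 0.025 × 0.9607 = 0.12009
  20–24: 5 × 0.063 × 0.9514 = 0.29969
  25–29: 5 × 0.091 × 0.9466 = 0.43070
  30–34: 5 × 0.039 × 0.9358 = 0.18248
  35–39: 5 × 0.008 × 0.9162 = 0.03665
  40–44: 5 × 0.001 × 0.9019 = 0.00451
Sum = 1.07412
NRR = 0.49261 × 1.07412 = 0.52912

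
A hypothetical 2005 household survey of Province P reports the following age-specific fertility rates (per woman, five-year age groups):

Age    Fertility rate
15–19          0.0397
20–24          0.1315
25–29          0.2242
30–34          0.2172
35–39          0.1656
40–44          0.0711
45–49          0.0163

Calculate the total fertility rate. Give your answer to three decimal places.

4.328

Sum of ASFRs = 0.0397 + 0.1315 + 0.2242 + 0.2172 + 0.1656 + 0.0711 + 0.0163 = 0.8656
TFR = 5 × 0.8656 = 4.328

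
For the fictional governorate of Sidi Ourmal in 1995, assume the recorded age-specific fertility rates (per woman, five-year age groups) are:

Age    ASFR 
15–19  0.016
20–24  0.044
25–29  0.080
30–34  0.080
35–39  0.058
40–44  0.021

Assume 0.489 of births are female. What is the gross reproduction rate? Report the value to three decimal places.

Proportion female at birth = 0.489.
Sum of ASFRs = 0.016 + 0.044 + 0.080 + 0.080 + 0.058 + 0.021 = 0.299
TFR = 5 × 0.299 = 1.495
GRR = 0.489 × 1.495 = 0.73106

0.731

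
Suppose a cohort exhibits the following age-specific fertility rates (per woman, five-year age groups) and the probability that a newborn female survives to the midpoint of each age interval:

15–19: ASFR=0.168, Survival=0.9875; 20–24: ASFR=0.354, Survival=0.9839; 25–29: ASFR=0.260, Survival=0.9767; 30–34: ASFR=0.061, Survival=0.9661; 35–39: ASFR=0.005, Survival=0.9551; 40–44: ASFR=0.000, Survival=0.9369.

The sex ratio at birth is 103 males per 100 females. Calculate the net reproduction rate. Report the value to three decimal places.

Proportion female at birth = 100 / (100 + 103) = 0.49261.
Survival-weighted fertility by age (5·fₓ·Sₓ):
  15–19: 5 × 0.168 × 0.9875 = 0.82950
  20–24: 5 × 0.354 × 0.9839 = 1.74150
  25–29: 5 × 0.260 × 0.9767 = 1.26971
  30–34: 5 × 0.061 × 0.9661 = 0.29466
  35–39: 5 × 0.005 × 0.9551 = 0.02388
  40–44: 5 × 0.000 × 0.9369 = 0.00000
Sum = 4.15925
NRR = 0.49261 × 4.15925 = 2.04889

2.049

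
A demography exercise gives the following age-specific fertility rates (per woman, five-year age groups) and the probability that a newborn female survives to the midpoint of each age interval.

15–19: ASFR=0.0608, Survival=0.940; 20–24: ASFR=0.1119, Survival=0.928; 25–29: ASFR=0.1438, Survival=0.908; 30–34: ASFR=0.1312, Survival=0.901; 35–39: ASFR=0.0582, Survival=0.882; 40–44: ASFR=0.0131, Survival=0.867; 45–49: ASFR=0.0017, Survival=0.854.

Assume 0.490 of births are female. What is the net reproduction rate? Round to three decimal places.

1.161

Proportion female at birth = 0.490.
Per-age-group product (5 × ASFR × survival probability):
  15–19: 5 × 0.0608 × 0.940 = 0.28576
  20–24: 5 × 0.1119 × 0.928 = 0.51922
  25–29: 5 × 0.1438 × 0.908 = 0.65285
  30–34: 5 × 0.1312 × 0.901 = 0.59106
  35–39: 5 × 0.0582 × 0.882 = 0.25666
  40–44: 5 × 0.0131 × 0.867 = 0.05679
  45–49: 5 × 0.0017 × 0.854 = 0.00726
Sum = 2.36960
NRR = 0.490 × 2.36960 = 1.16110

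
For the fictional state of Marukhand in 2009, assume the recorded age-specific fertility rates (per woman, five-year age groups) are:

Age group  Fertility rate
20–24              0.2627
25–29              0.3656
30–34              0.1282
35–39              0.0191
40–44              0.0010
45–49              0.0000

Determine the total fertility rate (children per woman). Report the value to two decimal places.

3.88

Sum of ASFRs = 0.2627 + 0.3656 + 0.1282 + 0.0191 + 0.0010 + 0.0000 = 0.7766
TFR = 5 × 0.7766 = 3.883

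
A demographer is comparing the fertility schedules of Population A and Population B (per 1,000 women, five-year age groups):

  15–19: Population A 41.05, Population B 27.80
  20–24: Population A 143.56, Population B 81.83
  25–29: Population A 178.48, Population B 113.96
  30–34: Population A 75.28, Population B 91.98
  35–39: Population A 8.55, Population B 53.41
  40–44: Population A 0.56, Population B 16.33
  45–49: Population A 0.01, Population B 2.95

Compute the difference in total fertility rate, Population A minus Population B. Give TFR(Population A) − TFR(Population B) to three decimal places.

0.296

Population A:
  Sum of ASFRs = 41.05 + 143.56 + 178.48 + 75.28 + 8.55 + 0.56 + 0.01 = 447.49
  TFR = 5 × 447.49 / 1000 = 2.23745
Population B:
  Sum of ASFRs = 27.80 + 81.83 + 113.96 + 91.98 + 53.41 + 16.33 + 2.95 = 388.26
  TFR = 5 × 388.26 / 1000 = 1.9413
Difference = 2.23745 − 1.9413 = 0.29615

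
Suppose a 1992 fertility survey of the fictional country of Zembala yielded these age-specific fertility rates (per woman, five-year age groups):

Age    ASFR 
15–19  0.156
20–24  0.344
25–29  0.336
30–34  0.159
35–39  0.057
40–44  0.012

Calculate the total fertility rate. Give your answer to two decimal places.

Sum of ASFRs = 0.156 + 0.344 + 0.336 + 0.159 + 0.057 + 0.012 = 1.064
TFR = 5 × 1.064 = 5.32

5.32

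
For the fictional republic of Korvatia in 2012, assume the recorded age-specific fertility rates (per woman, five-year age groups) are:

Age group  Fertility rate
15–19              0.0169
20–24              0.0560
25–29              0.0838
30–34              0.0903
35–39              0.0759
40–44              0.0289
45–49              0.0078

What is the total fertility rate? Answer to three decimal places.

Sum of ASFRs = 0.0169 + 0.0560 + 0.0838 + 0.0903 + 0.0759 + 0.0289 + 0.0078 = 0.3596
TFR = 5 × 0.3596 = 1.798

1.798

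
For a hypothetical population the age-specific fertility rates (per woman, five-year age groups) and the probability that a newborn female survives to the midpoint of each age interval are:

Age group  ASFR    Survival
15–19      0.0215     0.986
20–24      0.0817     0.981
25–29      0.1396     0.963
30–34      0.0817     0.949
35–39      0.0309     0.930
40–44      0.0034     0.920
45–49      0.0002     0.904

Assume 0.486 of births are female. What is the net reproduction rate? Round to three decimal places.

Proportion female at birth = 0.486.
Each age group contributes 5 × ASFR × survival:
  15–19: 5 × 0.0215 × 0.986 = 0.10600
  20–24: 5 × 0.0817 × 0.981 = 0.40074
  25–29: 5 × 0.1396 × 0.963 = 0.67217
  30–34: 5 × 0.0817 × 0.949 = 0.38767
  35–39: 5 × 0.0309 × 0.930 = 0.14369
  40–44: 5 × 0.0034 × 0.920 = 0.01564
  45–49: 5 × 0.0002 × 0.904 = 0.00090
Sum = 1.72681
NRR = 0.486 × 1.72681 = 0.83923

0.839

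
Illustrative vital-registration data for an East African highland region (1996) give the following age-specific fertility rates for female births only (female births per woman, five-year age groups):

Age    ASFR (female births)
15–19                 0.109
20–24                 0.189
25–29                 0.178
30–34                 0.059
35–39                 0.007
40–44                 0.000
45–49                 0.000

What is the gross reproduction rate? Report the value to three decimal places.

Sum of female ASFRs = 0.109 + 0.189 + 0.178 + 0.059 + 0.007 + 0.000 + 0.000 = 0.542
GRR = 5 × 0.542 = 2.71

2.710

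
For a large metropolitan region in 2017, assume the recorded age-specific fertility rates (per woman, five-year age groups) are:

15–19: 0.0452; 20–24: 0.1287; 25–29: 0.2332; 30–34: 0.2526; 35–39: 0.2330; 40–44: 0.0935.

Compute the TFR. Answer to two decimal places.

4.93

Sum of ASFRs = 0.0452 + 0.1287 + 0.2332 + 0.2526 + 0.2330 + 0.0935 = 0.9862
TFR = 5 × 0.9862 = 4.931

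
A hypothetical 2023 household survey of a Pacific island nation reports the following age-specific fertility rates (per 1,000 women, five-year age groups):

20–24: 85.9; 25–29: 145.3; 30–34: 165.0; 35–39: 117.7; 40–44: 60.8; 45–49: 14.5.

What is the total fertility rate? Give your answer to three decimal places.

2.946

Sum of ASFRs = 85.9 + 145.3 + 165.0 + 117.7 + 60.8 + 14.5 = 589.2
TFR = 5 × 589.2 / 1000 = 2.946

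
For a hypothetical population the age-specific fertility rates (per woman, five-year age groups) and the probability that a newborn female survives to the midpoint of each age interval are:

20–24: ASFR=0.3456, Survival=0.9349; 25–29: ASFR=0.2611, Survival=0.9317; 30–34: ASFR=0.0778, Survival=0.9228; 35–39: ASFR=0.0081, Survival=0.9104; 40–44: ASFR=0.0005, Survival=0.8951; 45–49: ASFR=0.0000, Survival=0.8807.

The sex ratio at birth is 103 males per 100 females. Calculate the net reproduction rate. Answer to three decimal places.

1.591

Proportion female at birth = 100 / (100 + 103) = 0.49261.
Weighting each age-specific rate by interval width and survival:
  20–24: 5 × 0.3456 × 0.9349 = 1.61551
  25–29: 5 × 0.2611 × 0.9317 = 1.21633
  30–34: 5 × 0.0778 × 0.9228 = 0.35897
  35–39: 5 × 0.0081 × 0.9104 = 0.03687
  40–44: 5 × 0.0005 × 0.8951 = 0.00224
  45–49: 5 × 0.0000 × 0.8807 = 0.00000
Sum = 3.22992
NRR = 0.49261 × 3.22992 = 1.59109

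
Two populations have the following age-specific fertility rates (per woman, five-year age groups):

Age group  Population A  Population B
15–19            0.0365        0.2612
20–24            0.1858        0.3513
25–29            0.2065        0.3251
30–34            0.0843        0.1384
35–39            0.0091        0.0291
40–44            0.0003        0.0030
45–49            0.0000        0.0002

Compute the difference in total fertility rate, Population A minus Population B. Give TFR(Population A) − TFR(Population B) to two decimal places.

-2.93

Population A:
  Sum of ASFRs = 0.0365 + 0.1858 + 0.2065 + 0.0843 + 0.0091 + 0.0003 + 0.0000 = 0.5225
  TFR = 5 × 0.5225 = 2.6125
Population B:
  Sum of ASFRs = 0.2612 + 0.3513 + 0.3251 + 0.1384 + 0.0291 + 0.0030 + 0.0002 = 1.1083
  TFR = 5 × 1.1083 = 5.5415
Difference = 2.6125 − 5.5415 = -2.929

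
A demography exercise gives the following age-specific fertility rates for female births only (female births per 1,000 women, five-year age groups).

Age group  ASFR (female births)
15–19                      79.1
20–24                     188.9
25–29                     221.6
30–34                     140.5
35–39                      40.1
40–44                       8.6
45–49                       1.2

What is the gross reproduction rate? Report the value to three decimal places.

3.400

Sum of female ASFRs = 79.1 + 188.9 + 221.6 + 140.5 + 40.1 + 8.6 + 1.2 = 680.0
GRR = 5 × 680.0 / 1000 = 3.4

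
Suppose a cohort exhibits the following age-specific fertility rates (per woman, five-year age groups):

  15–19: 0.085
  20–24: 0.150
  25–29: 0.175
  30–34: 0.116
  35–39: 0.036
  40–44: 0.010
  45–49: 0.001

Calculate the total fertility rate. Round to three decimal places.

Sum of ASFRs = 0.085 + 0.150 + 0.175 + 0.116 + 0.036 + 0.010 + 0.001 = 0.573
TFR = 5 × 0.573 = 2.865

2.865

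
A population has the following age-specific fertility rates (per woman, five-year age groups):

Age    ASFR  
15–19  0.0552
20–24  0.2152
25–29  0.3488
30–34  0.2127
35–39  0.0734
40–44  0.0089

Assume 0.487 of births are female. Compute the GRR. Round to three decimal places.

Proportion female at birth = 0.487.
Sum of ASFRs = 0.0552 + 0.2152 + 0.3488 + 0.2127 + 0.0734 + 0.0089 = 0.9142
TFR = 5 × 0.9142 = 4.571
GRR = 0.487 × 4.571 = 2.22608

2.226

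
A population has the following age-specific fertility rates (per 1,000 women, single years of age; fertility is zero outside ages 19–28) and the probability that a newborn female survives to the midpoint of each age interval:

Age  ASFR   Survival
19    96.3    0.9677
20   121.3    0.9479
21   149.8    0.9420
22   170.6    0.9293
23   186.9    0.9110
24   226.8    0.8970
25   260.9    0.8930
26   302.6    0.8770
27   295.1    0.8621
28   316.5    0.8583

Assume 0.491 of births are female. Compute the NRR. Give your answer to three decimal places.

0.936

Proportion female at birth = 0.491.
Each age group contributes 1 × ASFR × survival:
  19: 1 × 96.3/1000 × 0.9677 = 0.09319
  20: 1 × 121.3/1000 × 0.9479 = 0.11498
  21: 1 × 149.8/1000 × 0.9420 = 0.14111
  22: 1 × 170.6/1000 × 0.9293 = 0.15854
  23: 1 × 186.9/1000 × 0.9110 = 0.17027
  24: 1 × 226.8/1000 × 0.8970 = 0.20344
  25: 1 × 260.9/1000 × 0.8930 = 0.23298
  26: 1 × 302.6/1000 × 0.8770 = 0.26538
  27: 1 × 295.1/1000 × 0.8621 = 0.25441
  28: 1 × 316.5/1000 × 0.8583 = 0.27165
Sum = 1.90595
NRR = 0.491 × 1.90595 = 0.93582
An NRR under 1 implies long-run decline under these rates.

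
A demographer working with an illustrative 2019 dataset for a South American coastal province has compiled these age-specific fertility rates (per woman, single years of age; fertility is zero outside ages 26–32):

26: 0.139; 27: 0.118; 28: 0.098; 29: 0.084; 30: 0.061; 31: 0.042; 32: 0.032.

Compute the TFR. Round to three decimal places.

0.574

Sum of ASFRs = 0.139 + 0.118 + 0.098 + 0.084 + 0.061 + 0.042 + 0.032 = 0.574
TFR = 0.574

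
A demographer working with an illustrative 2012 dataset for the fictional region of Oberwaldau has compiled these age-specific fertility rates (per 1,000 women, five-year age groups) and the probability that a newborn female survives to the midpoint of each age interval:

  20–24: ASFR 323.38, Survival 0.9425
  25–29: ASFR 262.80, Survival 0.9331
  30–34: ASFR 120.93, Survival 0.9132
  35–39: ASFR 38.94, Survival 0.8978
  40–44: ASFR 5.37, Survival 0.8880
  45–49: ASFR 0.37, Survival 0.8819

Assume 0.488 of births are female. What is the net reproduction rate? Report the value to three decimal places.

1.709

Proportion female at birth = 0.488.
Weighting each age-specific rate by interval width and survival:
  20–24: 5 × 323.38/1000 × 0.9425 = 1.52393
  25–29: 5 × 262.80/1000 × 0.9331 = 1.22609
  30–34: 5 × 120.93/1000 × 0.9132 = 0.55217
  35–39: 5 × 38.94/1000 × 0.8978 = 0.17480
  40–44: 5 × 5.37/1000 × 0.8880 = 0.02384
  45–49: 5 × 0.37/1000 × 0.8819 = 0.00163
Sum = 3.50246
NRR = 0.488 × 3.50246 = 1.70920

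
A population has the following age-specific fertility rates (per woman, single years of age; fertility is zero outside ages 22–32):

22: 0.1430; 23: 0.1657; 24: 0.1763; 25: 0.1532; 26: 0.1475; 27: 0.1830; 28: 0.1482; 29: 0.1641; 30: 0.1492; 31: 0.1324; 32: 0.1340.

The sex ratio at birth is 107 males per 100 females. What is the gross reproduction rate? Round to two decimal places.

0.82

Proportion female at birth = 100 / (100 + 107) = 0.48309.
Sum of ASFRs = 0.1430 + 0.1657 + 0.1763 + 0.1532 + 0.1475 + 0.1830 + 0.1482 + 0.1641 + 0.1492 + 0.1324 + 0.1340 = 1.6966
TFR = 1.6966
GRR = 0.48309 × 1.6966 = 0.81961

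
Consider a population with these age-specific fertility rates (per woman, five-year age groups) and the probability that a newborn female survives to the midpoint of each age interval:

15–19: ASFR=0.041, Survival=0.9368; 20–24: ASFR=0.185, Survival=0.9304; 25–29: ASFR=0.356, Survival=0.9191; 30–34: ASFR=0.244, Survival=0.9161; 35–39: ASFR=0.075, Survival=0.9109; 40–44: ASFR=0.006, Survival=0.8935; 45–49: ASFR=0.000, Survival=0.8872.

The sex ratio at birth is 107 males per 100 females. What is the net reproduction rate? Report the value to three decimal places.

2.017

Proportion female at birth = 100 / (100 + 107) = 0.48309.
Each age group contributes 5 × ASFR × survival:
  15–19: 5 × 0.041 × 0.9368 = 0.19204
  20–24: 5 × 0.185 × 0.9304 = 0.86062
  25–29: 5 × 0.356 × 0.9191 = 1.63600
  30–34: 5 × 0.244 × 0.9161 = 1.11764
  35–39: 5 × 0.075 × 0.9109 = 0.34159
  40–44: 5 × 0.006 × 0.8935 = 0.02681
  45–49: 5 × 0.000 × 0.8872 = 0.00000
Sum = 4.17470
NRR = 0.48309 × 4.17470 = 2.01676
NRR > 1, so each generation more than replaces itself.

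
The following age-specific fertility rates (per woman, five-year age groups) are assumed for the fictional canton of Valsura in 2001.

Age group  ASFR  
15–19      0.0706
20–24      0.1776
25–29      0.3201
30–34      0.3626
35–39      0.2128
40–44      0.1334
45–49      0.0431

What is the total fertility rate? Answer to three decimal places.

Sum of ASFRs = 0.0706 + 0.1776 + 0.3201 + 0.3626 + 0.2128 + 0.1334 + 0.0431 = 1.3202
TFR = 5 × 1.3202 = 6.601

6.601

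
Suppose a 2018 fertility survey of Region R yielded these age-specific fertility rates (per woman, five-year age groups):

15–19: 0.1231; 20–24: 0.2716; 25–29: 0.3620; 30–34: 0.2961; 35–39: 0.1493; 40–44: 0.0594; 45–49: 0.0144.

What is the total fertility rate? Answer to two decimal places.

Sum of ASFRs = 0.1231 + 0.2716 + 0.3620 + 0.2961 + 0.1493 + 0.0594 + 0.0144 = 1.2759
TFR = 5 × 1.2759 = 6.3795

6.38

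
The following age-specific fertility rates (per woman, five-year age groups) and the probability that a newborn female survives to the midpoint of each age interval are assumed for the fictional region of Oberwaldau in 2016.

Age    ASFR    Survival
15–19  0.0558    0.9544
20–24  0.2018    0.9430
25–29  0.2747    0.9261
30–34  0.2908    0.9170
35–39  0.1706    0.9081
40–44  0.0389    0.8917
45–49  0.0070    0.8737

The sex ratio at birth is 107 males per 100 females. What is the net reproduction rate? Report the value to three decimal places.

Proportion female at birth = 100 / (100 + 107) = 0.48309.
Weighting each age-specific rate by interval width and survival:
  15–19: 5 × 0.0558 × 0.9544 = 0.26628
  20–24: 5 × 0.2018 × 0.9430 = 0.95149
  25–29: 5 × 0.2747 × 0.9261 = 1.27200
  30–34: 5 × 0.2908 × 0.9170 = 1.33332
  35–39: 5 × 0.1706 × 0.9081 = 0.77461
  40–44: 5 × 0.0389 × 0.8917 = 0.17344
  45–49: 5 × 0.0070 × 0.8737 = 0.03058
Sum = 4.80172
NRR = 0.48309 × 4.80172 = 2.31966
An NRR exceeding 1 indicates intrinsic growth under these rates.

2.320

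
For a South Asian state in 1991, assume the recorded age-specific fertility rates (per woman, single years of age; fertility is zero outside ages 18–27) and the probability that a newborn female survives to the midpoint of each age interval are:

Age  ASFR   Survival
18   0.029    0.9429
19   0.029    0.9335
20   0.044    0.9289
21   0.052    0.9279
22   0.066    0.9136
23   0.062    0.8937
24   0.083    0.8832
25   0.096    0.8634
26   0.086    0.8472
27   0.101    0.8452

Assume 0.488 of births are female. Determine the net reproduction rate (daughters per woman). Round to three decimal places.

0.280

Proportion female at birth = 0.488.
Per-age-group product (1 × ASFR × survival probability):
  18: 1 × 0.029 × 0.9429 = 0.02734
  19: 1 × 0.029 × 0.9335 = 0.02707
  20: 1 × 0.044 × 0.9289 = 0.04087
  21: 1 × 0.052 × 0.9279 = 0.04825
  22: 1 × 0.066 × 0.9136 = 0.06030
  23: 1 × 0.062 × 0.8937 = 0.05541
  24: 1 × 0.083 × 0.8832 = 0.07331
  25: 1 × 0.096 × 0.8634 = 0.08289
  26: 1 × 0.086 × 0.8472 = 0.07286
  27: 1 × 0.101 × 0.8452 = 0.08537
Sum = 0.57367
NRR = 0.488 × 0.57367 = 0.27995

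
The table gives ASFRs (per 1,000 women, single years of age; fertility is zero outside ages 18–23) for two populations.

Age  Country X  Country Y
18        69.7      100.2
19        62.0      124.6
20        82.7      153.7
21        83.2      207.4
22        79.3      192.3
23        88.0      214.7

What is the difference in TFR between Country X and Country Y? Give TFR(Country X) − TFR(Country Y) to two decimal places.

-0.53

Country X:
  Sum of ASFRs = 69.7 + 62.0 + 82.7 + 83.2 + 79.3 + 88.0 = 464.9
  TFR = 464.9 / 1000 = 0.4649
Country Y:
  Sum of ASFRs = 100.2 + 124.6 + 153.7 + 207.4 + 192.3 + 214.7 = 992.9
  TFR = 992.9 / 1000 = 0.9929
Difference = 0.4649 − 0.9929 = -0.528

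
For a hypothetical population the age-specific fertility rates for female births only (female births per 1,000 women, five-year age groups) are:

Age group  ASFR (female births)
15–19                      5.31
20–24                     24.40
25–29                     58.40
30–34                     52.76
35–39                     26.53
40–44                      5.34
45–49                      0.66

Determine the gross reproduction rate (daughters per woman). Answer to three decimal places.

0.867

Sum of female ASFRs = 5.31 + 24.40 + 58.40 + 52.76 + 26.53 + 5.34 + 0.66 = 173.40
GRR = 5 × 173.40 / 1000 = 0.867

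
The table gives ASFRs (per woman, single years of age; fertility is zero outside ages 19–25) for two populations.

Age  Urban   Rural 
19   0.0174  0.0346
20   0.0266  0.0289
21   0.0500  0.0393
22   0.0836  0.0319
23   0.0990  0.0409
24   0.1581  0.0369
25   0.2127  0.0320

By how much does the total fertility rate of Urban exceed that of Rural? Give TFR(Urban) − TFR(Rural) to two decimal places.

0.40

Urban:
  Sum of ASFRs = 0.0174 + 0.0266 + 0.0500 + 0.0836 + 0.0990 + 0.1581 + 0.2127 = 0.6474
  TFR = 0.6474
Rural:
  Sum of ASFRs = 0.0346 + 0.0289 + 0.0393 + 0.0319 + 0.0409 + 0.0369 + 0.0320 = 0.2445
  TFR = 0.2445
Difference = 0.6474 − 0.2445 = 0.4029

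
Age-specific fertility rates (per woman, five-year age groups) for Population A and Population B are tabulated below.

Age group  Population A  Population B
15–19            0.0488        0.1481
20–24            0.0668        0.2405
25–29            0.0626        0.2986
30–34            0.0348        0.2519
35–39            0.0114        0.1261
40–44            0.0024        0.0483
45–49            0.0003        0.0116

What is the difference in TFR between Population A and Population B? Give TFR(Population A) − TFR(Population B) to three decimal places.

-4.490

Population A:
  Sum of ASFRs = 0.0488 + 0.0668 + 0.0626 + 0.0348 + 0.0114 + 0.0024 + 0.0003 = 0.2271
  TFR = 5 × 0.2271 = 1.1355
Population B:
  Sum of ASFRs = 0.1481 + 0.2405 + 0.2986 + 0.2519 + 0.1261 + 0.0483 + 0.0116 = 1.1251
  TFR = 5 × 1.1251 = 5.6255
Difference = 1.1355 − 5.6255 = -4.49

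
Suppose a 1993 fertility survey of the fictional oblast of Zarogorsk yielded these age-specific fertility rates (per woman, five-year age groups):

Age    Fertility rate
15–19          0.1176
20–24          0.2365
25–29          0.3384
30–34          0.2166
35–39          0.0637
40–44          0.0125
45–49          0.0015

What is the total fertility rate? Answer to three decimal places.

4.934

Sum of ASFRs = 0.1176 + 0.2365 + 0.3384 + 0.2166 + 0.0637 + 0.0125 + 0.0015 = 0.9868
TFR = 5 × 0.9868 = 4.934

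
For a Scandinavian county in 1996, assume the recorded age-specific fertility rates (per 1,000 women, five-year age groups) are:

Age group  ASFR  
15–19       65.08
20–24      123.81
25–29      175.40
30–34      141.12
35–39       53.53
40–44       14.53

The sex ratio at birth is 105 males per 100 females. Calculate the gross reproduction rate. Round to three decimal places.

Proportion female at birth = 100 / (100 + 105) = 0.48780.
Sum of ASFRs = 65.08 + 123.81 + 175.40 + 141.12 + 53.53 + 14.53 = 573.47
TFR = 5 × 573.47 / 1000 = 2.86735
GRR = 0.48780 × 2.86735 = 1.39869

1.399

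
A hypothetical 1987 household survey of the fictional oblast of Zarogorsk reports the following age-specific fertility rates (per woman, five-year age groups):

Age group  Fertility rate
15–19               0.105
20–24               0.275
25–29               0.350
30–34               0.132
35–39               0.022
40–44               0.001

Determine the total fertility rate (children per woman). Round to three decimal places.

4.425

Sum of ASFRs = 0.105 + 0.275 + 0.350 + 0.132 + 0.022 + 0.001 = 0.885
TFR = 5 × 0.885 = 4.425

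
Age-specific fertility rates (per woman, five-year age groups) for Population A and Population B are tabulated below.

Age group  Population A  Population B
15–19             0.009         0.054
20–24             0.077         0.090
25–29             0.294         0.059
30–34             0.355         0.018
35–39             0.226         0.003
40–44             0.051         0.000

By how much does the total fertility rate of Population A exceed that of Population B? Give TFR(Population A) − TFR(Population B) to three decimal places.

Population A:
  Sum of ASFRs = 0.009 + 0.077 + 0.294 + 0.355 + 0.226 + 0.051 = 1.012
  TFR = 5 × 1.012 = 5.06
Population B:
  Sum of ASFRs = 0.054 + 0.090 + 0.059 + 0.018 + 0.003 + 0.000 = 0.224
  TFR = 5 × 0.224 = 1.12
Difference = 5.06 − 1.12 = 3.94

3.940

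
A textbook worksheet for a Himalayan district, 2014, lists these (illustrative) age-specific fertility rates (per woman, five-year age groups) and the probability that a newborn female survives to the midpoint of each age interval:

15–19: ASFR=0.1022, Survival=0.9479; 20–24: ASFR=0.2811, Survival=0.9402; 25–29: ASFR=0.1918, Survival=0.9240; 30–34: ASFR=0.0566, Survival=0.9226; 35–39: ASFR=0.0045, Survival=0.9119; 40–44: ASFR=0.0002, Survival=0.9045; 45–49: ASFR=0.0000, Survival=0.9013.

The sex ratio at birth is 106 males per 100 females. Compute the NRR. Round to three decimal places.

1.444

Proportion female at birth = 100 / (100 + 106) = 0.48544.
Per-age-group product (5 × ASFR × survival probability):
  15–19: 5 × 0.1022 × 0.9479 = 0.48438
  20–24: 5 × 0.2811 × 0.9402 = 1.32145
  25–29: 5 × 0.1918 × 0.9240 = 0.88612
  30–34: 5 × 0.0566 × 0.9226 = 0.26110
  35–39: 5 × 0.0045 × 0.9119 = 0.02052
  40–44: 5 × 0.0002 × 0.9045 = 0.00090
  45–49: 5 × 0.0000 × 0.9013 = 0.00000
Sum = 2.97447
NRR = 0.48544 × 2.97447 = 1.44393
An NRR exceeding 1 indicates intrinsic growth under these rates.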